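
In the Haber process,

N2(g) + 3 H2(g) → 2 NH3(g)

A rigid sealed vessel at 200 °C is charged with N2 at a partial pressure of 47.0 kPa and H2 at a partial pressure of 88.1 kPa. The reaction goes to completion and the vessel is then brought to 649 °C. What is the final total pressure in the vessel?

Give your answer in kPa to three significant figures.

Because the vessel is rigid and T is held at 200 °C, work the stoichiometry in partial pressures (P_i = n_iRT/V).
P(H2) required for 47.0 kPa of N2 = (3/1) × 47.0 = 141.0 kPa; available 88.1 kPa, so H2 is limiting.
P(N2) remaining = 47.0 − (1/3) × 88.1 = 17.63 kPa
P(gaseous products) = (2)/3 × 88.1 = 58.73 kPa
P_total at 200 °C = 17.63 + 58.73 = 76.36 kPa
Scaling to 649 °C: P = 76.36 × 922.15/473.15 = 148.8 kPa

149 kPa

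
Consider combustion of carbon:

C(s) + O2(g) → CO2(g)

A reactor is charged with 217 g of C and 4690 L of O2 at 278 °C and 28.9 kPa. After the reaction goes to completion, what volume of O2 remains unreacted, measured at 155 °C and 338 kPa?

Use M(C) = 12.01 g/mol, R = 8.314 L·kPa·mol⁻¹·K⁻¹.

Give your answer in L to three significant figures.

n(C) = 217 / 12.01 = 18.07 mol
n(O2) = PV/RT = (28.9 × 4690) / (8.314 × 551.15) = 29.58 mol
For 18.07 mol C, stoichiometry requires (1/1) × 18.07 = 18.07 mol O2; 29.58 mol is available, so C is limiting.
n(O2) consumed = (1/1) × 18.07 = 18.07 mol; remaining = 29.58 − 18.07 = 11.51 mol
V(O2) = nRT/P = 11.51 × 8.314 × 428.15 / 338 = 121.2 L

121 L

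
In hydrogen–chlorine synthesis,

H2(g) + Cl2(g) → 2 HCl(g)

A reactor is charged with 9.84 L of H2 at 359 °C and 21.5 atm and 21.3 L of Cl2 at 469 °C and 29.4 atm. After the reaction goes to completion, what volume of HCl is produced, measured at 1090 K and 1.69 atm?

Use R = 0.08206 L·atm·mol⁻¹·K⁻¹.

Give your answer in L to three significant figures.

432 L

n(H2) = PV/RT = (21.5 × 9.84) / (0.08206 × 632.15) = 4.078 mol
n(Cl2) = PV/RT = (29.4 × 21.3) / (0.08206 × 742.15) = 10.28 mol
For 4.078 mol H2, stoichiometry requires (1/1) × 4.078 = 4.078 mol Cl2; 10.28 mol is available, so H2 is limiting.
n(HCl) = (2/1) × 4.078 = 8.156 mol
V(HCl) = nRT/P = 8.156 × 0.08206 × 1090 / 1.69 = 431.7 L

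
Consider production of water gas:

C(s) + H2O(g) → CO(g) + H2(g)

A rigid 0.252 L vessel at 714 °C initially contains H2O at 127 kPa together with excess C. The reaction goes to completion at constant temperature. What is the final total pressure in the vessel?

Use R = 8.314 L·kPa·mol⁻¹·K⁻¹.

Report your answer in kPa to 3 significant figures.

At constant T and V, P ∝ n(gas): 1 mol gas → 2 mol gas.
P_final = (2/1) × 127 = 254.0 kPa

254 kPa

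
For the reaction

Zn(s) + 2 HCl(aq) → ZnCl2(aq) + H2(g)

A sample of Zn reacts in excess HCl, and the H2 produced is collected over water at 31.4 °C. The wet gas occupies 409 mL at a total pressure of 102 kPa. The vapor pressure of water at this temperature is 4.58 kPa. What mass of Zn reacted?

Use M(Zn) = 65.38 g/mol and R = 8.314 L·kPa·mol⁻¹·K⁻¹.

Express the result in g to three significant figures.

1.03 g

P(H2) = 102 − 4.58 = 97.42 kPa
n(H2) = PV/RT = (97.42 × 0.4090) / (8.314 × 304.55) = 0.01574 mol
n(Zn) = (1/1) × 0.01574 = 0.01574 mol
m(Zn) = 0.01574 × 65.38 = 1.029 g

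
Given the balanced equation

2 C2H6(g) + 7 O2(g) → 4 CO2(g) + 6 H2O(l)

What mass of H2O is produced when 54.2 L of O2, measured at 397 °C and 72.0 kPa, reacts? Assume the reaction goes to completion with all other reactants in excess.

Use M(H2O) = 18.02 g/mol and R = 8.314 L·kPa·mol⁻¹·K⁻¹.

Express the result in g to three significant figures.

10.8 g

n(O2) = PV/RT = (72.0 × 54.2) / (8.314 × 670.15) = 0.7004 mol
n(H2O) = (6/7) × 0.7004 = 0.6003 mol
m(H2O) = 0.6003 × 18.02 = 10.82 g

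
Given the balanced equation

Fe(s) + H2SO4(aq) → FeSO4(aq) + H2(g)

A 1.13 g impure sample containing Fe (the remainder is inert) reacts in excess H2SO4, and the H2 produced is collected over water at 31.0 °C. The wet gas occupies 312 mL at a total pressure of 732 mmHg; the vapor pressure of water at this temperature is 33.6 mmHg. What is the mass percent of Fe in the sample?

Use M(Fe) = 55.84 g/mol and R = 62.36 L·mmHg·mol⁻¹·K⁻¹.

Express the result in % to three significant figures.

56.8 %

P(H2) = 732 − 33.6 = 698.4 mmHg
n(H2) = PV/RT = (698.4 × 0.3120) / (62.36 × 304.15) = 0.01149 mol
n(Fe) = (1/1) × 0.01149 = 0.01149 mol
m(Fe) = 0.01149 × 55.84 = 0.6416 g
%Fe = 0.6416 / 1.13 × 100 = 56.78%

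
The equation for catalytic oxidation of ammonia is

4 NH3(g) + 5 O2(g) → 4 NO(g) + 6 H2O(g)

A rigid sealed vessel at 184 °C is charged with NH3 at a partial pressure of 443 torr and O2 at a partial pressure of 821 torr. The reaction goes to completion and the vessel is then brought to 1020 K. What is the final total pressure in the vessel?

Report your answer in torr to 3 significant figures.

3070 torr

At constant V, partial pressures at 184 °C are proportional to moles, so apply stoichiometry directly to pressures.
P(O2) required for 443 torr of NH3 = (5/4) × 443 = 553.8 torr; available 821 torr, so NH3 is limiting.
P(O2) remaining = 821 − (5/4) × 443 = 267.2 torr
P(gaseous products) = (4+6)/4 × 443 = 1108 torr
P_total at 184 °C = 267.2 + 1108 = 1375 torr
Scaling to 1020 K: P = 1375 × 1020/457.15 = 3068 torr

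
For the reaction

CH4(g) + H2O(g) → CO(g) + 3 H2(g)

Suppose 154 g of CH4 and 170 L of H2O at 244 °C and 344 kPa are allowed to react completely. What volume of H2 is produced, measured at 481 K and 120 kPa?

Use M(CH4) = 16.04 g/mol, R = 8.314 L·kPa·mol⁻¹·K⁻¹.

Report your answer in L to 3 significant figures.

n(CH4) = 154 / 16.04 = 9.601 mol
n(H2O) = PV/RT = (344 × 170) / (8.314 × 517.15) = 13.60 mol
For 9.601 mol CH4, stoichiometry requires (1/1) × 9.601 = 9.601 mol H2O; 13.60 mol is available, so CH4 is limiting.
n(H2) = (3/1) × 9.601 = 28.80 mol
V(H2) = nRT/P = 28.80 × 8.314 × 481 / 120 = 959.8 L

960 L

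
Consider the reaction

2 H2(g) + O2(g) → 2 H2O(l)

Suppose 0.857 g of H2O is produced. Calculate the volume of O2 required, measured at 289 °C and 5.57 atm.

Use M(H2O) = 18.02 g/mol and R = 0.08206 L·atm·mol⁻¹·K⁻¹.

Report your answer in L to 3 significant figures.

n(H2O) = 0.8570 / 18.02 = 0.04756 mol
n(O2) = (1/2) × 0.04756 = 0.02378 mol
V = nRT/P = 0.02378 × 0.08206 × 562.15 / 5.57 = 0.1969 L

0.197 L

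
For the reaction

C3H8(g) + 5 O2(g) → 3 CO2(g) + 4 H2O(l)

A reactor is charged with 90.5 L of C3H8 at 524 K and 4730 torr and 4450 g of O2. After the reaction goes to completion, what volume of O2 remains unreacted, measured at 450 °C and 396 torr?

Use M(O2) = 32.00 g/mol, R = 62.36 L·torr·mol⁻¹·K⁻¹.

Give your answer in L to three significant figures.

n(C3H8) = PV/RT = (4730 × 90.5) / (62.36 × 524) = 13.10 mol
n(O2) = 4450 / 32.00 = 139.1 mol
For 13.10 mol C3H8, stoichiometry requires (5/1) × 13.10 = 65.50 mol O2; 139.1 mol is available, so C3H8 is limiting.
n(O2) consumed = (5/1) × 13.10 = 65.50 mol; remaining = 139.1 − 65.50 = 73.60 mol
V(O2) = nRT/P = 73.60 × 62.36 × 723.15 / 396 = 8381 L

8380 L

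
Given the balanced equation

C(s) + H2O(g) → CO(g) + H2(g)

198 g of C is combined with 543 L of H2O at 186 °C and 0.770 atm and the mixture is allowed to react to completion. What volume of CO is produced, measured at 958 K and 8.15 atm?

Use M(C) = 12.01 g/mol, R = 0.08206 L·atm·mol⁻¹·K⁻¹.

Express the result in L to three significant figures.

n(C) = 198 / 12.01 = 16.49 mol
n(H2O) = PV/RT = (0.770 × 543) / (0.08206 × 459.15) = 11.10 mol
For 16.49 mol C, stoichiometry requires (1/1) × 16.49 = 16.49 mol H2O; 11.10 mol is available, so H2O is limiting.
n(CO) = (1/1) × 11.10 = 11.10 mol
V(CO) = nRT/P = 11.10 × 0.08206 × 958 / 8.15 = 107.1 L

107 L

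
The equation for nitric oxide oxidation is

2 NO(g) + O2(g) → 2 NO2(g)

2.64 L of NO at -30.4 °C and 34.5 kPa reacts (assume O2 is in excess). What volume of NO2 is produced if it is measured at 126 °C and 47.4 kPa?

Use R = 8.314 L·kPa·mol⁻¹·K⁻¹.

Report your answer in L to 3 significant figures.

3.16 L

n(NO) = PV/RT = (34.5 × 2.64) / (8.314 × 242.75) = 0.04513 mol
n(NO2) = (2/2) × 0.04513 = 0.04513 mol
V = nRT/P = 0.04513 × 8.314 × 399.15 / 47.4 = 3.160 L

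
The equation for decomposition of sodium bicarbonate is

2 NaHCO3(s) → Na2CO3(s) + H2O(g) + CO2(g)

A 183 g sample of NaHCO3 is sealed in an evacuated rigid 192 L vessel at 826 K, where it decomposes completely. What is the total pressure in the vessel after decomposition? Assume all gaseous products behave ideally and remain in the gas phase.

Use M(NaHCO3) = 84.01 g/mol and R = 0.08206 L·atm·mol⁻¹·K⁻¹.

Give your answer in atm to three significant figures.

0.769 atm

n(NaHCO3) = 183 / 84.01 = 2.178 mol
n(gas produced) = (2/2) × 2.178 = 2.178 mol
P = nRT/V = 2.178 × 0.08206 × 826 / 192 = 0.7689 atm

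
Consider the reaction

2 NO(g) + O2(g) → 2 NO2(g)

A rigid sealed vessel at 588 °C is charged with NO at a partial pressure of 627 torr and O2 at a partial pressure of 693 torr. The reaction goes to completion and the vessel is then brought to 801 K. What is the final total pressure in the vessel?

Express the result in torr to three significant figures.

936 torr

Because the vessel is rigid and T is held at 588 °C, work the stoichiometry in partial pressures (P_i = n_iRT/V).
P(O2) required for 627 torr of NO = (1/2) × 627 = 313.5 torr; available 693 torr, so NO is limiting.
P(O2) remaining = 693 − (1/2) × 627 = 379.5 torr
P(gaseous products) = (2)/2 × 627 = 627.0 torr
P_total at 588 °C = 379.5 + 627.0 = 1006 torr
Scaling to 801 K: P = 1006 × 801/861.15 = 935.7 torr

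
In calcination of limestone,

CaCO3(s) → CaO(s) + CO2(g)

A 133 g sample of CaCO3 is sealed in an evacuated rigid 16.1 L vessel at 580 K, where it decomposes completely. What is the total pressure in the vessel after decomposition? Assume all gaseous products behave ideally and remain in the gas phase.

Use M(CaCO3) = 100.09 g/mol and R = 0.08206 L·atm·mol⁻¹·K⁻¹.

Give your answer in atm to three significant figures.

3.93 atm

n(CaCO3) = 133 / 100.09 = 1.329 mol
n(gas produced) = (1/1) × 1.329 = 1.329 mol
P = nRT/V = 1.329 × 0.08206 × 580 / 16.1 = 3.929 atm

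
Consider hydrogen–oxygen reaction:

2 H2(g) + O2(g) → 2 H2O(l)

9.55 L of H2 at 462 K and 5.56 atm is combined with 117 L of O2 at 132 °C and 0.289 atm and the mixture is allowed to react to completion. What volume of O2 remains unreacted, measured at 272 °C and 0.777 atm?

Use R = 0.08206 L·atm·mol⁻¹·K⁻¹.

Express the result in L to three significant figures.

n(H2) = PV/RT = (5.56 × 9.55) / (0.08206 × 462) = 1.401 mol
n(O2) = PV/RT = (0.289 × 117) / (0.08206 × 405.15) = 1.017 mol
For 1.401 mol H2, stoichiometry requires (1/2) × 1.401 = 0.7005 mol O2; 1.017 mol is available, so H2 is limiting.
n(O2) consumed = (1/2) × 1.401 = 0.7005 mol; remaining = 1.017 − 0.7005 = 0.3165 mol
V(O2) = nRT/P = 0.3165 × 0.08206 × 545.15 / 0.777 = 18.22 L

18.2 L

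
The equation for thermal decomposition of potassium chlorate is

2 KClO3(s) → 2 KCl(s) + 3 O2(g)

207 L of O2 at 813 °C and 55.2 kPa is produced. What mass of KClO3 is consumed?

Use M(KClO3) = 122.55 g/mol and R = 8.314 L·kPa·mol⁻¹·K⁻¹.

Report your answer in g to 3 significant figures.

n(O2) = PV/RT = (55.2 × 207) / (8.314 × 1086.15) = 1.265 mol
n(KClO3) = (2/3) × 1.265 = 0.8433 mol
m(KClO3) = 0.8433 × 122.55 = 103.3 g

103 g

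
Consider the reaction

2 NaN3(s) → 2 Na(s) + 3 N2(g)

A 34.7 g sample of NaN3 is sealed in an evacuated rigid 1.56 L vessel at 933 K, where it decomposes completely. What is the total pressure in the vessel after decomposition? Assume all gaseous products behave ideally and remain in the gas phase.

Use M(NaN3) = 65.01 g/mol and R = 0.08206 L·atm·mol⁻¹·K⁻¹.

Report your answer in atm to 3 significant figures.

n(NaN3) = 34.7 / 65.01 = 0.5338 mol
n(gas produced) = (3/2) × 0.5338 = 0.8007 mol
P = nRT/V = 0.8007 × 0.08206 × 933 / 1.56 = 39.30 atm

39.3 atm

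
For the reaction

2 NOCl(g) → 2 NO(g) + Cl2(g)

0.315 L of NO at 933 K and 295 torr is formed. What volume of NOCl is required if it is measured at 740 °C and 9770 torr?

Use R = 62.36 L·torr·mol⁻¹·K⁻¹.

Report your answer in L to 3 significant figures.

0.0103 L

n(NO) = PV/RT = (295 × 0.315) / (62.36 × 933) = 0.001597 mol
n(NOCl) = (2/2) × 0.001597 = 0.001597 mol
V = nRT/P = 0.001597 × 62.36 × 1013.15 / 9770 = 0.01033 L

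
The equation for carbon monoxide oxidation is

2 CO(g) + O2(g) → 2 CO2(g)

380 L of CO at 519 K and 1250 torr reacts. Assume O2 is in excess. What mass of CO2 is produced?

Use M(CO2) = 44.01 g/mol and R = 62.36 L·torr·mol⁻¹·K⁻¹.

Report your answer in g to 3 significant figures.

n(CO) = PV/RT = (1250 × 380) / (62.36 × 519) = 14.68 mol
n(CO2) = (2/2) × 14.68 = 14.68 mol
m(CO2) = 14.68 × 44.01 = 646.1 g

646 g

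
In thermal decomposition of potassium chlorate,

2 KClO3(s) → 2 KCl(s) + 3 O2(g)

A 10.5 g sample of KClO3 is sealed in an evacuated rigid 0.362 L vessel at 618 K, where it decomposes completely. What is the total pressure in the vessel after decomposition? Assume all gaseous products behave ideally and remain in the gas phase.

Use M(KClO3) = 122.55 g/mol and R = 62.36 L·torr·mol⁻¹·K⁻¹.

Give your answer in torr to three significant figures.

n(KClO3) = 10.5 / 122.55 = 0.08568 mol
n(gas produced) = (3/2) × 0.08568 = 0.1285 mol
P = nRT/V = 0.1285 × 62.36 × 618 / 0.362 = 13680 torr

13700 torr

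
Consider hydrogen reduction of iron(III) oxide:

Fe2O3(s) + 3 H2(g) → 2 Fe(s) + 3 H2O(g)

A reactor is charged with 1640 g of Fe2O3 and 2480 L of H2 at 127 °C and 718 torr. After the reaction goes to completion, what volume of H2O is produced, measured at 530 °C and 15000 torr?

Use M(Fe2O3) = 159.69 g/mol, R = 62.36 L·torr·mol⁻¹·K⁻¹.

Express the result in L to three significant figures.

n(Fe2O3) = 1640 / 159.69 = 10.27 mol
n(H2) = PV/RT = (718 × 2480) / (62.36 × 400.15) = 71.36 mol
For 10.27 mol Fe2O3, stoichiometry requires (3/1) × 10.27 = 30.81 mol H2; 71.36 mol is available, so Fe2O3 is limiting.
n(H2O) = (3/1) × 10.27 = 30.81 mol
V(H2O) = nRT/P = 30.81 × 62.36 × 803.15 / 15000 = 102.9 L

103 L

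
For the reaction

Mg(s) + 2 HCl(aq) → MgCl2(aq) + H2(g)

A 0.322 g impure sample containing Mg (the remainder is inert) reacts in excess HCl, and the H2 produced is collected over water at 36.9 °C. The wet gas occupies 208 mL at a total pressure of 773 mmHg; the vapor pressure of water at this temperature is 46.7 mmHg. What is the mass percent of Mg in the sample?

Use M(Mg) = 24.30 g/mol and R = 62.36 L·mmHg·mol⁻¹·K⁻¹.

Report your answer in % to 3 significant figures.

59.0 %

P(H2) = 773 − 46.7 = 726.3 mmHg
n(H2) = PV/RT = (726.3 × 0.2080) / (62.36 × 310.05) = 0.007813 mol
n(Mg) = (1/1) × 0.007813 = 0.007813 mol
m(Mg) = 0.007813 × 24.30 = 0.1899 g
%Mg = 0.1899 / 0.322 × 100 = 58.98%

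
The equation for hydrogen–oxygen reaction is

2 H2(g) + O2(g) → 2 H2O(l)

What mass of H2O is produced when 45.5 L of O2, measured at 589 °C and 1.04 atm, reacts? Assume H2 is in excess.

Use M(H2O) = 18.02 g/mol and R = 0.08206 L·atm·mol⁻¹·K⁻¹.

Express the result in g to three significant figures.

n(O2) = PV/RT = (1.04 × 45.5) / (0.08206 × 862.15) = 0.6689 mol
n(H2O) = (2/1) × 0.6689 = 1.338 mol
m(H2O) = 1.338 × 18.02 = 24.11 g

24.1 g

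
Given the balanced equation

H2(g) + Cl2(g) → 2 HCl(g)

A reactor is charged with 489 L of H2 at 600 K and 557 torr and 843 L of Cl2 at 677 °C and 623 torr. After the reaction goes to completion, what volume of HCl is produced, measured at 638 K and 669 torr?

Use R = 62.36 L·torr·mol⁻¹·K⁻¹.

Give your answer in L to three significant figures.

n(H2) = PV/RT = (557 × 489) / (62.36 × 600) = 7.280 mol
n(Cl2) = PV/RT = (623 × 843) / (62.36 × 950.15) = 8.864 mol
For 7.280 mol H2, stoichiometry requires (1/1) × 7.280 = 7.280 mol Cl2; 8.864 mol is available, so H2 is limiting.
n(HCl) = (2/1) × 7.280 = 14.56 mol
V(HCl) = nRT/P = 14.56 × 62.36 × 638 / 669 = 865.9 L

866 L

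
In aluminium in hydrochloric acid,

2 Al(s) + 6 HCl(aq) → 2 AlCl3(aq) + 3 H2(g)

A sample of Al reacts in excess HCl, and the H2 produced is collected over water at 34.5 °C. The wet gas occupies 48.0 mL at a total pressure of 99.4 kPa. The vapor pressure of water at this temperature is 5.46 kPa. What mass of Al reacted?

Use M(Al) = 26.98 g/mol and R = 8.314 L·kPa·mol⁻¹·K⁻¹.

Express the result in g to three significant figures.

0.0317 g

P(H2) = 99.4 − 5.46 = 93.94 kPa
n(H2) = PV/RT = (93.94 × 0.04800) / (8.314 × 307.65) = 0.001763 mol
n(Al) = (2/3) × 0.001763 = 0.001175 mol
m(Al) = 0.001175 × 26.98 = 0.03170 g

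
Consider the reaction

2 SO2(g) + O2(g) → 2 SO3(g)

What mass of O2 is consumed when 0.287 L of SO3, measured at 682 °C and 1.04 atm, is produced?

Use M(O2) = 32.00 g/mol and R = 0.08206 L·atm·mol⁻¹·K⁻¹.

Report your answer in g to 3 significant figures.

n(SO3) = PV/RT = (1.04 × 0.287) / (0.08206 × 955.15) = 0.003808 mol
n(O2) = (1/2) × 0.003808 = 0.001904 mol
m(O2) = 0.001904 × 32.00 = 0.06093 g

0.0609 g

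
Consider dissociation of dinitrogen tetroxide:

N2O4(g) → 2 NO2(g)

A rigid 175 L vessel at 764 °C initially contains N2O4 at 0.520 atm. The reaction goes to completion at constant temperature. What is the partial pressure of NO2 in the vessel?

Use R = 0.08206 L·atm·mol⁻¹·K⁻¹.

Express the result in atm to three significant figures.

n(N2O4)₀ = PV/RT = (0.520 × 175) / (0.08206 × 1037.15) = 1.069 mol
n(NO2) = (2/1) × 1.069 = 2.138 mol
P(NO2) = nRT/V = 2.138 × 0.08206 × 1037.15 / 175 = 1.040 atm

1.04 atm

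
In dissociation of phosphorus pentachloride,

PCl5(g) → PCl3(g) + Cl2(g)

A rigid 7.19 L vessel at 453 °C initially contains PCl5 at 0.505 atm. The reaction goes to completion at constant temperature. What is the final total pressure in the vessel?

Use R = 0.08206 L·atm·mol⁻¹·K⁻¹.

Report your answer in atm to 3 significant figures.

Since T and V are fixed, P_final/P_initial = n_final/n_initial = 2/1.
P_final = (2/1) × 0.505 = 1.010 atm

1.01 atm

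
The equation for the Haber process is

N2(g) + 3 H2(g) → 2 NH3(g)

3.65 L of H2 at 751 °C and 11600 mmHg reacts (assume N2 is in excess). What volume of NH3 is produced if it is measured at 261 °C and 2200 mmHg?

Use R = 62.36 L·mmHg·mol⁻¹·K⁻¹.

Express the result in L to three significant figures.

n(H2) = PV/RT = (11600 × 3.65) / (62.36 × 1024.15) = 0.6630 mol
n(NH3) = (2/3) × 0.6630 = 0.4420 mol
V = nRT/P = 0.4420 × 62.36 × 534.15 / 2200 = 6.692 L

6.69 L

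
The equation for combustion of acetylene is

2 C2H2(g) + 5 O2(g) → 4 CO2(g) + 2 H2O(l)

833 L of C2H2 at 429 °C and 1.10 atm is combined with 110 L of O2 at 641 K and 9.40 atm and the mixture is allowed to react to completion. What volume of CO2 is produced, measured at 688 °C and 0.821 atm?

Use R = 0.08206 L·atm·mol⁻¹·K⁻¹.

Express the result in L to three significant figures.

1510 L

n(C2H2) = PV/RT = (1.10 × 833) / (0.08206 × 702.15) = 15.90 mol
n(O2) = PV/RT = (9.40 × 110) / (0.08206 × 641) = 19.66 mol
For 15.90 mol C2H2, stoichiometry requires (5/2) × 15.90 = 39.75 mol O2; 19.66 mol is available, so O2 is limiting.
n(CO2) = (4/5) × 19.66 = 15.73 mol
V(CO2) = nRT/P = 15.73 × 0.08206 × 961.15 / 0.821 = 1511 L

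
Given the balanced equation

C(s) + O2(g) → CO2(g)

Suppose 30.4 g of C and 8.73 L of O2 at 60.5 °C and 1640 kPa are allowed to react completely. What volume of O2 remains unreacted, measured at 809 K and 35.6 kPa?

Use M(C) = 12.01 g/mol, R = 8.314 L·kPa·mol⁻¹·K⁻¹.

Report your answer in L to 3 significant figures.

n(C) = 30.4 / 12.01 = 2.531 mol
n(O2) = PV/RT = (1640 × 8.73) / (8.314 × 333.65) = 5.161 mol
For 2.531 mol C, stoichiometry requires (1/1) × 2.531 = 2.531 mol O2; 5.161 mol is available, so C is limiting.
n(O2) consumed = (1/1) × 2.531 = 2.531 mol; remaining = 5.161 − 2.531 = 2.630 mol
V(O2) = nRT/P = 2.630 × 8.314 × 809 / 35.6 = 496.9 L

497 L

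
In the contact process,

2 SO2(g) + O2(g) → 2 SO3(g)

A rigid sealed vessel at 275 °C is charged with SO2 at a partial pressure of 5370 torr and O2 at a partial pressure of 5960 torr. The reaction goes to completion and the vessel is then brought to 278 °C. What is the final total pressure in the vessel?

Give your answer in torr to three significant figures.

8690 torr

With V and T fixed, P_i ∝ n_i, so the mole ratios apply directly to partial pressures at 275 °C.
P(O2) required for 5370 torr of SO2 = (1/2) × 5370 = 2685 torr; available 5960 torr, so SO2 is limiting.
P(O2) remaining = 5960 − (1/2) × 5370 = 3275 torr
P(gaseous products) = (2)/2 × 5370 = 5370 torr
P_total at 275 °C = 3275 + 5370 = 8645 torr
Scaling to 278 °C: P = 8645 × 551.15/548.15 = 8692 torr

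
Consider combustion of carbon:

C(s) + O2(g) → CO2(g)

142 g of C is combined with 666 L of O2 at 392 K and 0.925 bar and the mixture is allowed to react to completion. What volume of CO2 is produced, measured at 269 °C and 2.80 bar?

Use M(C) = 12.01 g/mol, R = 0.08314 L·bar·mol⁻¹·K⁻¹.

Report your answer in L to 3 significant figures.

190 L

n(C) = 142 / 12.01 = 11.82 mol
n(O2) = PV/RT = (0.925 × 666) / (0.08314 × 392) = 18.90 mol
For 11.82 mol C, stoichiometry requires (1/1) × 11.82 = 11.82 mol O2; 18.90 mol is available, so C is limiting.
n(CO2) = (1/1) × 11.82 = 11.82 mol
V(CO2) = nRT/P = 11.82 × 0.08314 × 542.15 / 2.80 = 190.3 L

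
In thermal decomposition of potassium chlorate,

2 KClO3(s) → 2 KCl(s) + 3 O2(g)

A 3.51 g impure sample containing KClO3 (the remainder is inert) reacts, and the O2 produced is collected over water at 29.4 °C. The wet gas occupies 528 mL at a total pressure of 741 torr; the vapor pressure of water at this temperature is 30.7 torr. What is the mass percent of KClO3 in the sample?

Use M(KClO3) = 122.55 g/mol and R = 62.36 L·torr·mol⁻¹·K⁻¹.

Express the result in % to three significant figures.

46.3 %

P(O2) = 741 − 30.7 = 710.3 torr
n(O2) = PV/RT = (710.3 × 0.5280) / (62.36 × 302.55) = 0.01988 mol
n(KClO3) = (2/3) × 0.01988 = 0.01325 mol
m(KClO3) = 0.01325 × 122.55 = 1.624 g
%KClO3 = 1.624 / 3.51 × 100 = 46.27%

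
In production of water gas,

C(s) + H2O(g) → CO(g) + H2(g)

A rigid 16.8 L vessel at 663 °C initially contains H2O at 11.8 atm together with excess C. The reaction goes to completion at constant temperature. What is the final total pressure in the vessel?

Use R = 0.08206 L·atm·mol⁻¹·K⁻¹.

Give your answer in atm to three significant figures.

23.6 atm

Since T and V are fixed, P_final/P_initial = n_final/n_initial = 2/1.
P_final = (2/1) × 11.8 = 23.60 atm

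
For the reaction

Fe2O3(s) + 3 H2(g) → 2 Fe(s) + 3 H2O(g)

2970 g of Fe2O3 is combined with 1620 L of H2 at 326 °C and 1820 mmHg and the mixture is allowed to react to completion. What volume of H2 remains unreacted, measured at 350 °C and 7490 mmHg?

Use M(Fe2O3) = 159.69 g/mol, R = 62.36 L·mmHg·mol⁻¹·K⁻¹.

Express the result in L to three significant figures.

120 L

n(Fe2O3) = 2970 / 159.69 = 18.60 mol
n(H2) = PV/RT = (1820 × 1620) / (62.36 × 599.15) = 78.91 mol
For 18.60 mol Fe2O3, stoichiometry requires (3/1) × 18.60 = 55.80 mol H2; 78.91 mol is available, so Fe2O3 is limiting.
n(H2) consumed = (3/1) × 18.60 = 55.80 mol; remaining = 78.91 − 55.80 = 23.11 mol
V(H2) = nRT/P = 23.11 × 62.36 × 623.15 / 7490 = 119.9 L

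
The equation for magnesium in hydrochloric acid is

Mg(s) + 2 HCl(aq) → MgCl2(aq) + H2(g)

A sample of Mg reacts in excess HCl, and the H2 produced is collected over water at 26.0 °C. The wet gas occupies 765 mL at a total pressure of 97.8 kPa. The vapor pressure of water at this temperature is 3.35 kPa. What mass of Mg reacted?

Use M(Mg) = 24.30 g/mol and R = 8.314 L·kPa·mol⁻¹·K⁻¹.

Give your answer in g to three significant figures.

0.706 g

P(H2) = 97.8 − 3.35 = 94.45 kPa
n(H2) = PV/RT = (94.45 × 0.7650) / (8.314 × 299.15) = 0.02905 mol
n(Mg) = (1/1) × 0.02905 = 0.02905 mol
m(Mg) = 0.02905 × 24.30 = 0.7059 g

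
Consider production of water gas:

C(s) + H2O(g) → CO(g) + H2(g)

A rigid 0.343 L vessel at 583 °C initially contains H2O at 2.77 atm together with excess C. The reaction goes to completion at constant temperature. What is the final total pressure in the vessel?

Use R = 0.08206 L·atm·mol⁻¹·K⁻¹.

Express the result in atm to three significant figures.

5.54 atm

Since T and V are fixed, P_final/P_initial = n_final/n_initial = 2/1.
P_final = (2/1) × 2.77 = 5.540 atm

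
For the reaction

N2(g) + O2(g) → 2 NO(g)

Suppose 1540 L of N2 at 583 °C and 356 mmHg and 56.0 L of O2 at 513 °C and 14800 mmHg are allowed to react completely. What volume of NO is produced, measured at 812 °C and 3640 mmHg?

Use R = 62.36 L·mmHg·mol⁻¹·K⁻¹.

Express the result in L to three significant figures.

n(N2) = PV/RT = (356 × 1540) / (62.36 × 856.15) = 10.27 mol
n(O2) = PV/RT = (14800 × 56.0) / (62.36 × 786.15) = 16.91 mol
For 10.27 mol N2, stoichiometry requires (1/1) × 10.27 = 10.27 mol O2; 16.91 mol is available, so N2 is limiting.
n(NO) = (2/1) × 10.27 = 20.54 mol
V(NO) = nRT/P = 20.54 × 62.36 × 1085.15 / 3640 = 381.9 L

382 L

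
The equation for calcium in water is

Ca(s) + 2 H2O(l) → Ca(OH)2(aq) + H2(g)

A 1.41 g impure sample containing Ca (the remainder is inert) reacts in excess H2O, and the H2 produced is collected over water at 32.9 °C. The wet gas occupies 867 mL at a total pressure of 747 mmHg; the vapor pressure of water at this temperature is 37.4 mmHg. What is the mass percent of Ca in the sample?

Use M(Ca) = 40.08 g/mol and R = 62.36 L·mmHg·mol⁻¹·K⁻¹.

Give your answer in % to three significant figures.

P(H2) = 747 − 37.4 = 709.6 mmHg
n(H2) = PV/RT = (709.6 × 0.8670) / (62.36 × 306.05) = 0.03224 mol
n(Ca) = (1/1) × 0.03224 = 0.03224 mol
m(Ca) = 0.03224 × 40.08 = 1.292 g
%Ca = 1.292 / 1.41 × 100 = 91.63%

91.6 %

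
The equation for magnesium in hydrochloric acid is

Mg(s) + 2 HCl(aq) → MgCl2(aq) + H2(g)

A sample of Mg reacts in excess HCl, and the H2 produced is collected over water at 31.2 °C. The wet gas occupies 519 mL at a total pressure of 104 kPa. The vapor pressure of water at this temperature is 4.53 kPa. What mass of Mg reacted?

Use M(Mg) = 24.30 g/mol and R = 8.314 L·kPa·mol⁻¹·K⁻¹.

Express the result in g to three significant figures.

0.496 g

P(H2) = 104 − 4.53 = 99.47 kPa
n(H2) = PV/RT = (99.47 × 0.5190) / (8.314 × 304.35) = 0.02040 mol
n(Mg) = (1/1) × 0.02040 = 0.02040 mol
m(Mg) = 0.02040 × 24.30 = 0.4957 g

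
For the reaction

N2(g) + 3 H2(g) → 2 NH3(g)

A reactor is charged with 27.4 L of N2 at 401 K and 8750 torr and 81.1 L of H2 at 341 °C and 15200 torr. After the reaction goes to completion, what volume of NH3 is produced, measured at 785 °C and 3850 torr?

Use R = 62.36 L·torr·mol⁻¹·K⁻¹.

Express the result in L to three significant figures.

329 L

n(N2) = PV/RT = (8750 × 27.4) / (62.36 × 401) = 9.588 mol
n(H2) = PV/RT = (15200 × 81.1) / (62.36 × 614.15) = 32.19 mol
For 9.588 mol N2, stoichiometry requires (3/1) × 9.588 = 28.76 mol H2; 32.19 mol is available, so N2 is limiting.
n(NH3) = (2/1) × 9.588 = 19.18 mol
V(NH3) = nRT/P = 19.18 × 62.36 × 1058.15 / 3850 = 328.7 L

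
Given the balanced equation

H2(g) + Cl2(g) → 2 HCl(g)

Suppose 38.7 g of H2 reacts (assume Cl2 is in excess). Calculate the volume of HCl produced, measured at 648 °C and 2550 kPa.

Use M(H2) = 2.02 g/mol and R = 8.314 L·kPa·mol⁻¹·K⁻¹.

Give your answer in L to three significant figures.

115 L

n(H2) = 38.70 / 2.02 = 19.16 mol
n(HCl) = (2/1) × 19.16 = 38.32 mol
V = nRT/P = 38.32 × 8.314 × 921.15 / 2550 = 115.1 L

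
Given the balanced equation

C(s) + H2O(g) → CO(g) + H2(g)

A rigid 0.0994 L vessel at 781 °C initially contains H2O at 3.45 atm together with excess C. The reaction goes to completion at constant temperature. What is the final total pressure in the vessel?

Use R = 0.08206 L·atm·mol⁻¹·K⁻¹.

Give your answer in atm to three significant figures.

6.90 atm

Since T and V are fixed, P_final/P_initial = n_final/n_initial = 2/1.
P_final = (2/1) × 3.45 = 6.900 atm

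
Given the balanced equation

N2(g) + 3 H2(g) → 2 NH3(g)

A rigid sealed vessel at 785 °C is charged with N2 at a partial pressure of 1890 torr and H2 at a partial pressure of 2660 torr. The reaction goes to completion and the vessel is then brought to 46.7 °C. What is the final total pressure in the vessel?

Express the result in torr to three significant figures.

With V and T fixed, P_i ∝ n_i, so the mole ratios apply directly to partial pressures at 785 °C.
P(H2) required for 1890 torr of N2 = (3/1) × 1890 = 5670 torr; available 2660 torr, so H2 is limiting.
P(N2) remaining = 1890 − (1/3) × 2660 = 1003 torr
P(gaseous products) = (2)/3 × 2660 = 1773 torr
P_total at 785 °C = 1003 + 1773 = 2776 torr
Scaling to 46.7 °C: P = 2776 × 319.85/1058.15 = 839.1 torr

839 torr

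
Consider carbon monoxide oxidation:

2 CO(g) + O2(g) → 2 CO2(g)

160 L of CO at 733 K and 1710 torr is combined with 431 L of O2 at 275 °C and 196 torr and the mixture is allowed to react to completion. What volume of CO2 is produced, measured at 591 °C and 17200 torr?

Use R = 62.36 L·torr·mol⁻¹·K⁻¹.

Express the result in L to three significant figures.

15.5 L

n(CO) = PV/RT = (1710 × 160) / (62.36 × 733) = 5.986 mol
n(O2) = PV/RT = (196 × 431) / (62.36 × 548.15) = 2.471 mol
For 5.986 mol CO, stoichiometry requires (1/2) × 5.986 = 2.993 mol O2; 2.471 mol is available, so O2 is limiting.
n(CO2) = (2/1) × 2.471 = 4.942 mol
V(CO2) = nRT/P = 4.942 × 62.36 × 864.15 / 17200 = 15.48 L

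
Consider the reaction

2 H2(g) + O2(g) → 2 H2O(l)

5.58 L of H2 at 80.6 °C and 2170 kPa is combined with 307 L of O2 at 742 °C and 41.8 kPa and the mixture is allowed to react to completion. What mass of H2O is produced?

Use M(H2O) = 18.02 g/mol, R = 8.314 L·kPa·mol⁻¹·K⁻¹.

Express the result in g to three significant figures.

54.8 g

n(H2) = PV/RT = (2170 × 5.58) / (8.314 × 353.75) = 4.117 mol
n(O2) = PV/RT = (41.8 × 307) / (8.314 × 1015.15) = 1.520 mol
For 4.117 mol H2, stoichiometry requires (1/2) × 4.117 = 2.058 mol O2; 1.520 mol is available, so O2 is limiting.
n(H2O) = (2/1) × 1.520 = 3.040 mol
m(H2O) = 3.040 × 18.02 = 54.78 g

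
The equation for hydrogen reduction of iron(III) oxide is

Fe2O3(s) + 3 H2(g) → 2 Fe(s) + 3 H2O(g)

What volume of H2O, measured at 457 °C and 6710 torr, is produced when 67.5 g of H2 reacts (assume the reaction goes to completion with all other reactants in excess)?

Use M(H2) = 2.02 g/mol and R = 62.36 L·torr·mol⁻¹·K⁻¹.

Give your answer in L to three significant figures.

227 L

n(H2) = 67.50 / 2.02 = 33.42 mol
n(H2O) = (3/3) × 33.42 = 33.42 mol
V = nRT/P = 33.42 × 62.36 × 730.15 / 6710 = 226.8 L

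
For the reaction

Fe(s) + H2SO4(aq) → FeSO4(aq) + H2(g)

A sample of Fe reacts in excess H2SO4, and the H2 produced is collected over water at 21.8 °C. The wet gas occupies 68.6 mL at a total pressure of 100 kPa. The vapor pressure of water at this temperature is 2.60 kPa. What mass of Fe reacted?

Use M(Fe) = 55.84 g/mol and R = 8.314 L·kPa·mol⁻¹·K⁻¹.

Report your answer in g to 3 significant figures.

P(H2) = 100 − 2.60 = 97.40 kPa
n(H2) = PV/RT = (97.40 × 0.06860) / (8.314 × 294.95) = 0.002725 mol
n(Fe) = (1/1) × 0.002725 = 0.002725 mol
m(Fe) = 0.002725 × 55.84 = 0.1522 g

0.152 g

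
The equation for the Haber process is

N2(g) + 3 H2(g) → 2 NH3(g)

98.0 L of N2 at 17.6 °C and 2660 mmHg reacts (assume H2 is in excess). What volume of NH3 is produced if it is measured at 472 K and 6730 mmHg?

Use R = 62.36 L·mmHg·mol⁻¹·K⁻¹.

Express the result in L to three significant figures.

126 L

n(N2) = PV/RT = (2660 × 98.0) / (62.36 × 290.75) = 14.38 mol
n(NH3) = (2/1) × 14.38 = 28.76 mol
V = nRT/P = 28.76 × 62.36 × 472 / 6730 = 125.8 L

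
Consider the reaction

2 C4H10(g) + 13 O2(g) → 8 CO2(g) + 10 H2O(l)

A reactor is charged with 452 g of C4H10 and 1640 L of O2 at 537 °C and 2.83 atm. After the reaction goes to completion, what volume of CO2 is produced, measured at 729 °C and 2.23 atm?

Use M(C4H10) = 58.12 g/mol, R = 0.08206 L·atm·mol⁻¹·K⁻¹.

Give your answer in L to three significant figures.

1150 L

n(C4H10) = 452 / 58.12 = 7.777 mol
n(O2) = PV/RT = (2.83 × 1640) / (0.08206 × 810.15) = 69.81 mol
For 7.777 mol C4H10, stoichiometry requires (13/2) × 7.777 = 50.55 mol O2; 69.81 mol is available, so C4H10 is limiting.
n(CO2) = (8/2) × 7.777 = 31.11 mol
V(CO2) = nRT/P = 31.11 × 0.08206 × 1002.15 / 2.23 = 1147 L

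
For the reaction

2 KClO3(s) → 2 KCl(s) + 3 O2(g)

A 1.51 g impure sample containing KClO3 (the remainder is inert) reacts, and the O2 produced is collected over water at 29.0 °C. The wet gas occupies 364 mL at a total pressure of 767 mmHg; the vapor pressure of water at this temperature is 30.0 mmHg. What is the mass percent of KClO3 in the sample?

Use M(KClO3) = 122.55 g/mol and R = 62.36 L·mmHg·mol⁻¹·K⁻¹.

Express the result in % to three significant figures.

77.0 %

P(O2) = 767 − 30.0 = 737.0 mmHg
n(O2) = PV/RT = (737.0 × 0.3640) / (62.36 × 302.15) = 0.01424 mol
n(KClO3) = (2/3) × 0.01424 = 0.009493 mol
m(KClO3) = 0.009493 × 122.55 = 1.163 g
%KClO3 = 1.163 / 1.51 × 100 = 77.02%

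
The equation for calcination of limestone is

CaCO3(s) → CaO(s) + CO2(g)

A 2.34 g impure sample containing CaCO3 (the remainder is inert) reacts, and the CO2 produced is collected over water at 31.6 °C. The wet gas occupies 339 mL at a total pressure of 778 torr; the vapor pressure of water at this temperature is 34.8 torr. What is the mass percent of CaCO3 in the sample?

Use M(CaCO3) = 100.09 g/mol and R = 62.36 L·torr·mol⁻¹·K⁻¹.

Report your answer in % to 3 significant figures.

56.7 %

P(CO2) = 778 − 34.8 = 743.2 torr
n(CO2) = PV/RT = (743.2 × 0.3390) / (62.36 × 304.75) = 0.01326 mol
n(CaCO3) = (1/1) × 0.01326 = 0.01326 mol
m(CaCO3) = 0.01326 × 100.09 = 1.327 g
%CaCO3 = 1.327 / 2.34 × 100 = 56.71%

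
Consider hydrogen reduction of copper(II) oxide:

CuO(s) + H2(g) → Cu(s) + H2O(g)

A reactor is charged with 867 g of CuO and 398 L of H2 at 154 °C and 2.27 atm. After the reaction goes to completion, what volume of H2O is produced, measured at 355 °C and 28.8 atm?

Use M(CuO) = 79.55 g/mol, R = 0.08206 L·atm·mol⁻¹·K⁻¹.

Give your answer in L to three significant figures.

19.5 L

n(CuO) = 867 / 79.55 = 10.90 mol
n(H2) = PV/RT = (2.27 × 398) / (0.08206 × 427.15) = 25.77 mol
For 10.90 mol CuO, stoichiometry requires (1/1) × 10.90 = 10.90 mol H2; 25.77 mol is available, so CuO is limiting.
n(H2O) = (1/1) × 10.90 = 10.90 mol
V(H2O) = nRT/P = 10.90 × 0.08206 × 628.15 / 28.8 = 19.51 L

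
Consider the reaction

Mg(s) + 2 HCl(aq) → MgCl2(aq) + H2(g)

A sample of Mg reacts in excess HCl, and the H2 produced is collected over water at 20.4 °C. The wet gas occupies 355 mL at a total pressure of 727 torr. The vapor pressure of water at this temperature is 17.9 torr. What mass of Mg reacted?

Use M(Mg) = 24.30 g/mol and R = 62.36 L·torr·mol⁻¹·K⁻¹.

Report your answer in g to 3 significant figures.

P(H2) = 727 − 17.9 = 709.1 torr
n(H2) = PV/RT = (709.1 × 0.3550) / (62.36 × 293.55) = 0.01375 mol
n(Mg) = (1/1) × 0.01375 = 0.01375 mol
m(Mg) = 0.01375 × 24.30 = 0.3341 g

0.334 g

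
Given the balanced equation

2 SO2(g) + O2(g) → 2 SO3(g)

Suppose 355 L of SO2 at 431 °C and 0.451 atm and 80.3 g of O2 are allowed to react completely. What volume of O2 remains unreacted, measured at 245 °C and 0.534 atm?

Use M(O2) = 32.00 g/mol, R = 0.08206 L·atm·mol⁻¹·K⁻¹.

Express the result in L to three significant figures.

89.5 L

n(SO2) = PV/RT = (0.451 × 355) / (0.08206 × 704.15) = 2.771 mol
n(O2) = 80.3 / 32.00 = 2.509 mol
For 2.771 mol SO2, stoichiometry requires (1/2) × 2.771 = 1.385 mol O2; 2.509 mol is available, so SO2 is limiting.
n(O2) consumed = (1/2) × 2.771 = 1.385 mol; remaining = 2.509 − 1.385 = 1.124 mol
V(O2) = nRT/P = 1.124 × 0.08206 × 518.15 / 0.534 = 89.50 L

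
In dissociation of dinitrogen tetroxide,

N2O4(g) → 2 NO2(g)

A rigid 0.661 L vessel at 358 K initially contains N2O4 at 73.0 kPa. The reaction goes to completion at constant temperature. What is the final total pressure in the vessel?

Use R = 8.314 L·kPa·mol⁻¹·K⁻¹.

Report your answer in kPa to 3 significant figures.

Rigid vessel, constant T ⇒ P scales with total gas moles (1 → 2).
P_final = (2/1) × 73.0 = 146.0 kPa

146 kPa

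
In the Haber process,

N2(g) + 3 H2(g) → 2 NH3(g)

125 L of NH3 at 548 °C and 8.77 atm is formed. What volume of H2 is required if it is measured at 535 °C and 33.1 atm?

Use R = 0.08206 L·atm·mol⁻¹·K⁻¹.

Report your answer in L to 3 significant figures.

n(NH3) = PV/RT = (8.77 × 125) / (0.08206 × 821.15) = 16.27 mol
n(H2) = (3/2) × 16.27 = 24.41 mol
V = nRT/P = 24.41 × 0.08206 × 808.15 / 33.1 = 48.91 L

48.9 L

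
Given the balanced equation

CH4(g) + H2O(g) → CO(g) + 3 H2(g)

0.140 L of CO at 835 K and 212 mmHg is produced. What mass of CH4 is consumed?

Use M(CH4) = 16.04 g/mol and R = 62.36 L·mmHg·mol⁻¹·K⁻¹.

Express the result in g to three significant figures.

0.00914 g

n(CO) = PV/RT = (212 × 0.140) / (62.36 × 835) = 0.0005700 mol
n(CH4) = (1/1) × 0.0005700 = 0.0005700 mol
m(CH4) = 0.0005700 × 16.04 = 0.009143 g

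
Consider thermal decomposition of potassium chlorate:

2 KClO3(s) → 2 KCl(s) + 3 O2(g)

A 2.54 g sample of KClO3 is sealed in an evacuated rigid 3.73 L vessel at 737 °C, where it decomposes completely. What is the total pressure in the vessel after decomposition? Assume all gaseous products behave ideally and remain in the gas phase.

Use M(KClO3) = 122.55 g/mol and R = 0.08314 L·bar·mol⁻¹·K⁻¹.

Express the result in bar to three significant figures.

0.700 bar

n(KClO3) = 2.54 / 122.55 = 0.02073 mol
n(gas produced) = (3/2) × 0.02073 = 0.03109 mol
P = nRT/V = 0.03109 × 0.08314 × 1010.15 / 3.73 = 0.7000 bar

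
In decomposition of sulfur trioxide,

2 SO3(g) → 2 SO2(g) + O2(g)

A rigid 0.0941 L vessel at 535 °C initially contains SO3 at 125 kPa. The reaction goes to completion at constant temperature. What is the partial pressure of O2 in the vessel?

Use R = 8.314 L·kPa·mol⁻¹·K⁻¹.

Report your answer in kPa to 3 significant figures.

62.5 kPa

n(SO3)₀ = PV/RT = (125 × 0.0941) / (8.314 × 808.15) = 0.001751 mol
n(O2) = (1/2) × 0.001751 = 0.0008755 mol
P(O2) = nRT/V = 0.0008755 × 8.314 × 808.15 / 0.0941 = 62.51 kPa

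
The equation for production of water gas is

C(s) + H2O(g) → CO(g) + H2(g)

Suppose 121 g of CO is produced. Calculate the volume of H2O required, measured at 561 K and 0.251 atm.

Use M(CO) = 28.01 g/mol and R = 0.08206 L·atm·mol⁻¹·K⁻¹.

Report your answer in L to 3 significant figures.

792 L

n(CO) = 121.0 / 28.01 = 4.320 mol
n(H2O) = (1/1) × 4.320 = 4.320 mol
V = nRT/P = 4.320 × 0.08206 × 561 / 0.251 = 792.3 L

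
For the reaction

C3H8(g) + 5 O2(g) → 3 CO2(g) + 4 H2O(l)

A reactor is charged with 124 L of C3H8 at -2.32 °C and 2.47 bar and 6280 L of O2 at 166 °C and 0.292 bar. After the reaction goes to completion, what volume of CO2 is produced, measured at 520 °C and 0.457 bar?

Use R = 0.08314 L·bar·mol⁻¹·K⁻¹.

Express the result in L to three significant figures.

4350 L

n(C3H8) = PV/RT = (2.47 × 124) / (0.08314 × 270.83) = 13.60 mol
n(O2) = PV/RT = (0.292 × 6280) / (0.08314 × 439.15) = 50.22 mol
For 13.60 mol C3H8, stoichiometry requires (5/1) × 13.60 = 68.00 mol O2; 50.22 mol is available, so O2 is limiting.
n(CO2) = (3/5) × 50.22 = 30.13 mol
V(CO2) = nRT/P = 30.13 × 0.08314 × 793.15 / 0.457 = 4348 L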